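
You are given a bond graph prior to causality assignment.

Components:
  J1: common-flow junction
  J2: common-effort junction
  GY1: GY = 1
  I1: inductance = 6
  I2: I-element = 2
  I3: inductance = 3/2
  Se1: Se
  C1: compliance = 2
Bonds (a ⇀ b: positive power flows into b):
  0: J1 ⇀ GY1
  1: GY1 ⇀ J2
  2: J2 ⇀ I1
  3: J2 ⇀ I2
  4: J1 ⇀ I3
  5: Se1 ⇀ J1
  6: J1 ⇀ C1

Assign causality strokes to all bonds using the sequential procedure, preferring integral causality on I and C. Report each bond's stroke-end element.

bond 0 |J1
bond 1 |J2
bond 2 |I1
bond 3 |I2
bond 4 |I3
bond 5 |J1
bond 6 |J1

#5 |J1  (Se1: effort source, stroke at far end)
#2 |I1  (I1 outputs flow p/I1)
#3 |I2  (I2 integral (f out))
#1 |J2  (J2: last free bond brings effort in)
#0 |J1  (GY1 both-in/both-out from 1)
#4 |I3  (I3: I, integral causality)
#6 |J1  (J1 flow already set via bond 4)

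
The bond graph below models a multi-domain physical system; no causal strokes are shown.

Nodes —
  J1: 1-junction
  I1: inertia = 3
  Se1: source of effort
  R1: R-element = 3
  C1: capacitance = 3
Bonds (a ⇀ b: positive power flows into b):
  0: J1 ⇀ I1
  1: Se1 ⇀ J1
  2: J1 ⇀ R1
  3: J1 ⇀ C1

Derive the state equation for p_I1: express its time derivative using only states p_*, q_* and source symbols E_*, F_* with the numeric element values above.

b1 |J1  (Se1 fixes effort; stroke away)
b0 |I1  (prefer integral on I1)
b2 |J1  (common-f at J1 fixed by 0)
b3 |J1  (common-f at J1 fixed by 0)

dp_I1/dt = E_Se1 - p_I1 - q_C1/3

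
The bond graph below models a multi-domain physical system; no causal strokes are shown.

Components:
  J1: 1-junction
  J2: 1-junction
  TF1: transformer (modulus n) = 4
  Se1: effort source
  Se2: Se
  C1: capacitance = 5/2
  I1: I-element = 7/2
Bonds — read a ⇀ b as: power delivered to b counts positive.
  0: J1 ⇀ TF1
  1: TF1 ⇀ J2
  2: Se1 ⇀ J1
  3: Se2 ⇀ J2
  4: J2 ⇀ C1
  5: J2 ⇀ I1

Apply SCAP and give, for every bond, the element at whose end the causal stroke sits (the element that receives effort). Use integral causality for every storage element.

b2 stroke→J1  (Se1: effort source, stroke at far end)
b3 stroke→J2  (Se2 fixes effort; stroke away)
b0 stroke→TF1  (J1: last free bond brings flow in)
b1 stroke→J2  (TF TF1: opposite of bond 0)
b4 stroke→J2  (C1 outputs effort q/C1)
b5 stroke→I1  (closing 1-jn rule on J2)

b0 |TF1
b1 |J2
b2 |J1
b3 |J2
b4 |J2
b5 |I1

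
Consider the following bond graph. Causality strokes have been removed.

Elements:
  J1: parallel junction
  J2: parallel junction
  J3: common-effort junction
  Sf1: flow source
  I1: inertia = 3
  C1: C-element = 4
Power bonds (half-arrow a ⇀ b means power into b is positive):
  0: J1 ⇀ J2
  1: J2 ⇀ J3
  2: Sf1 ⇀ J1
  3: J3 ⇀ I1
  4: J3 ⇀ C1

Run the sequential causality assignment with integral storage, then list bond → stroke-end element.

b2 stroke→Sf1  (Sf1 (Sf) sets flow on bond)
b0 stroke→J1  (only one effort-in slot at J1)
b1 stroke→J2  (closing 0-jn rule on J2)
b3 stroke→I1  (I1 integral (f out))
b4 stroke→J3  (closing 0-jn rule on J3)

#0 →J1
#1 →J2
#2 →Sf1
#3 →I1
#4 →J3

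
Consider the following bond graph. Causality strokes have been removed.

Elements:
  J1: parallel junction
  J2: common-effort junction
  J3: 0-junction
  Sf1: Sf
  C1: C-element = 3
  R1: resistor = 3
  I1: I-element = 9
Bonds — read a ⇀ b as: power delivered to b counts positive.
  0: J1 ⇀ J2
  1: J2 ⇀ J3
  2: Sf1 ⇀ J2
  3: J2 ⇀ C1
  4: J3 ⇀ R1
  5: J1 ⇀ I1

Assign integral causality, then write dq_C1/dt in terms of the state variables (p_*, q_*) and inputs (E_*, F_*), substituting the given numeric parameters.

dq_C1/dt = F_Sf1 - p_I1/9 - q_C1/9

#2 →Sf1  (Sf1 fixes flow; stroke at Sf1)
#3 →J2  (C1: C, integral causality)
#0 →J1  (0-jn J2 has e-setter on 3)
#1 →J3  (J2: bond 3 brought effort, rest push out)
#4 →R1  (0-jn J3 has e-setter on 1)
#5 →I1  (0-jn J1 has e-setter on 0)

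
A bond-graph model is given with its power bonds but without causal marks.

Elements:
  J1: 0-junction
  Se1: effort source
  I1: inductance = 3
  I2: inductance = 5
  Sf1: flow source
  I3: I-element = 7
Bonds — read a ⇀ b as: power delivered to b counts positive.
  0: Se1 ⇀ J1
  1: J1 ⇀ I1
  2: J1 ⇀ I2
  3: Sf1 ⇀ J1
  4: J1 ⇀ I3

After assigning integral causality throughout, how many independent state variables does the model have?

3  (I1, I2, I3 all integral)

b0 stroke at J1  (source Se1 imposes e)
b3 stroke at Sf1  (Sf1 fixes flow; stroke at Sf1)
b1 stroke at I1  (0-jn J1 has e-setter on 0)
b2 stroke at I2  (J1 effort already set via bond 0)
b4 stroke at I3  (J1 effort already set via bond 0)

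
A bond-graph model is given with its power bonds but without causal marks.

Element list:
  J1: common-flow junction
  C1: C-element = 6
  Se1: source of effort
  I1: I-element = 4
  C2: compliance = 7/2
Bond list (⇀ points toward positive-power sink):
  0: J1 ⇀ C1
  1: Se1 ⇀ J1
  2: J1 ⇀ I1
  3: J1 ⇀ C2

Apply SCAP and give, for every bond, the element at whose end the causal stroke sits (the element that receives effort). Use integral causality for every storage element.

#1 |J1  (Se1: effort source, stroke at far end)
#0 |J1  (C1 integral (e out))
#2 |I1  (I1: I, integral causality)
#3 |J1  (J1: bond 2 brought flow, rest push out)

#0 stroke at J1
#1 stroke at J1
#2 stroke at I1
#3 stroke at J1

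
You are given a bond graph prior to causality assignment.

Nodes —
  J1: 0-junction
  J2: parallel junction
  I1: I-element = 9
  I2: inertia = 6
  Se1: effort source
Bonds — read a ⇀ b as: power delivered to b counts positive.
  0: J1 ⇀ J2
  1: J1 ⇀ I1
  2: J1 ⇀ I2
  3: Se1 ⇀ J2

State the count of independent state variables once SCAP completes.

2  (I1, I2 all integral)

b3 →J2  (Se1: effort source, stroke at far end)
b0 →J1  (J2 effort already set via bond 3)
b1 →I1  (J1: bond 0 brought effort, rest push out)
b2 →I2  (common-e at J1 fixed by 0)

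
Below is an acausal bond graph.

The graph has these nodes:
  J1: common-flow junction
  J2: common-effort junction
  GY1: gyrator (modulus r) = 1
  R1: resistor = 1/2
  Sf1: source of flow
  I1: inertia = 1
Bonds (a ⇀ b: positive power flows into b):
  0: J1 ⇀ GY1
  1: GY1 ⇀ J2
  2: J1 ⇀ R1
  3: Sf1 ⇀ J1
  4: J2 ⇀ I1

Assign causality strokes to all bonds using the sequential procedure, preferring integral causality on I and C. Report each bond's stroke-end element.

#3 stroke→Sf1  (Sf1 (Sf) sets flow on bond)
#0 stroke→J1  (common-f at J1 fixed by 3)
#2 stroke→J1  (J1 flow already set via bond 3)
#1 stroke→J2  (through GY1, causality inverts; strokes same side of GY1)
#4 stroke→I1  (J2: bond 1 brought effort, rest push out)

#0 stroke at J1
#1 stroke at J2
#2 stroke at J1
#3 stroke at Sf1
#4 stroke at I1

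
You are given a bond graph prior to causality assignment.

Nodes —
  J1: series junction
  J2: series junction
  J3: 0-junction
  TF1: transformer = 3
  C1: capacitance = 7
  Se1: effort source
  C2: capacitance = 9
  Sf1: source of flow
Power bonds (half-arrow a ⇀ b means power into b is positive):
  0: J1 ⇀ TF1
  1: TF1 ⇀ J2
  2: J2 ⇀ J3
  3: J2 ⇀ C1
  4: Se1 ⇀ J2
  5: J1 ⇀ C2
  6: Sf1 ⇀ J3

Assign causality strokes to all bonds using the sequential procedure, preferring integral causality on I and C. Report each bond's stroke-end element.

b0 |TF1
b1 |J2
b2 |J3
b3 |J2
b4 |J2
b5 |J1
b6 |Sf1

β4 stroke→J2  (Se1: effort source, stroke at far end)
β6 stroke→Sf1  (Sf1 fixes flow; stroke at Sf1)
β2 stroke→J3  (closing 0-jn rule on J3)
β1 stroke→J2  (J2 flow already set via bond 2)
β3 stroke→J2  (common-f at J2 fixed by 2)
β0 stroke→TF1  (TF1 one-in-one-out from 1)
β5 stroke→J1  (J1 flow already set via bond 0)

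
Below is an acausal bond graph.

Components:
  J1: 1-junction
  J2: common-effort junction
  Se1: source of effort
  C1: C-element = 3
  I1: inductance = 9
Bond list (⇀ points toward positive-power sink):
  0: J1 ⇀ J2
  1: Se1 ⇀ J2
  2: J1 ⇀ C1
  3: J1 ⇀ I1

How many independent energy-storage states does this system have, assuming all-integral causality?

2  (C1, I1 all integral)

#1 stroke→J2  (Se1: effort source, stroke at far end)
#0 stroke→J1  (0-jn J2 has e-setter on 1)
#2 stroke→J1  (C1 integral (e out))
#3 stroke→I1  (closing 1-jn rule on J1)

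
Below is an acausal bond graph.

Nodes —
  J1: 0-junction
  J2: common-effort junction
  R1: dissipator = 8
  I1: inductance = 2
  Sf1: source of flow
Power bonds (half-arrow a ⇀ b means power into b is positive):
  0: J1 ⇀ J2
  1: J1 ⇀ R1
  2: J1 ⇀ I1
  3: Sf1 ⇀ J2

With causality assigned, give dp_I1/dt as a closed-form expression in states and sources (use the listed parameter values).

dp_I1/dt = 8*F_Sf1 - 4*p_I1

β3 stroke at Sf1  (Sf1 (Sf) sets flow on bond)
β0 stroke at J2  (J2: last free bond brings effort in)
β2 stroke at I1  (I1: I, integral causality)
β1 stroke at J1  (only one effort-in slot at J1)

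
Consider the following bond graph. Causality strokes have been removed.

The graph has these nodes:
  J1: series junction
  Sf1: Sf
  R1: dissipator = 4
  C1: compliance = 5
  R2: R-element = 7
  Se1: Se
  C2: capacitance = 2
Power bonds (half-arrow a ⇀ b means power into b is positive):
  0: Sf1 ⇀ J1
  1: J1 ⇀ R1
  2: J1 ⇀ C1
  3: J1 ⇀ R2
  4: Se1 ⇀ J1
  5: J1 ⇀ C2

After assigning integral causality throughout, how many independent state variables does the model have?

2  (C1, C2 all integral)

#0 |Sf1  (Sf1 fixes flow; stroke at Sf1)
#4 |J1  (Se1 (Se) sets effort on bond)
#1 |J1  (1-jn J1 has f-setter on 0)
#2 |J1  (J1 flow already set via bond 0)
#3 |J1  (J1: bond 0 brought flow, rest push out)
#5 |J1  (J1 flow already set via bond 0)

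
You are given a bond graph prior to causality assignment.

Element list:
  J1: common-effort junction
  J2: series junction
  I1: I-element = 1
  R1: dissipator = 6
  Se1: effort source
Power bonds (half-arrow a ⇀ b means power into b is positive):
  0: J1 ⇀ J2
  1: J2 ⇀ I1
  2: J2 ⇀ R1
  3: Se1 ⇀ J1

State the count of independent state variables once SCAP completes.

1  (I1 all integral)

β3 stroke at J1  (Se1 (Se) sets effort on bond)
β0 stroke at J2  (0-jn J1 has e-setter on 3)
β1 stroke at I1  (I1 outputs flow p/I1)
β2 stroke at J2  (1-jn J2 has f-setter on 1)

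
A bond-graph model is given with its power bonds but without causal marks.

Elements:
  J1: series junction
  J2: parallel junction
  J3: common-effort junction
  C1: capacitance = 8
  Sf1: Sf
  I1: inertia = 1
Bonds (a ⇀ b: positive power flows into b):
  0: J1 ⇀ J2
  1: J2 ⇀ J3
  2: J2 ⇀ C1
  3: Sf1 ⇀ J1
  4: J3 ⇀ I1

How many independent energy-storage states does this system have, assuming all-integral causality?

#3 →Sf1  (Sf1: flow source, stroke at near end)
#0 →J1  (J1 flow already set via bond 3)
#2 →J2  (C1: C, integral causality)
#1 →J3  (J2 effort already set via bond 2)
#4 →I1  (J3: bond 1 brought effort, rest push out)

2  (C1, I1 all integral)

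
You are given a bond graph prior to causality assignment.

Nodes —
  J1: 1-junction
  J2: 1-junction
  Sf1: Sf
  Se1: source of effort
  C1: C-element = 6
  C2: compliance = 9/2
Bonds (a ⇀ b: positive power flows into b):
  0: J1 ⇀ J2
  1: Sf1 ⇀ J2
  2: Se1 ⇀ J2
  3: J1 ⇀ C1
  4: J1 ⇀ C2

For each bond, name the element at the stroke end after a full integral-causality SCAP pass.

β0 stroke→J2
β1 stroke→Sf1
β2 stroke→J2
β3 stroke→J1
β4 stroke→J1

#1 stroke→Sf1  (source Sf1 imposes f)
#2 stroke→J2  (source Se1 imposes e)
#0 stroke→J2  (common-f at J2 fixed by 1)
#3 stroke→J1  (common-f at J1 fixed by 0)
#4 stroke→J1  (J1: bond 0 brought flow, rest push out)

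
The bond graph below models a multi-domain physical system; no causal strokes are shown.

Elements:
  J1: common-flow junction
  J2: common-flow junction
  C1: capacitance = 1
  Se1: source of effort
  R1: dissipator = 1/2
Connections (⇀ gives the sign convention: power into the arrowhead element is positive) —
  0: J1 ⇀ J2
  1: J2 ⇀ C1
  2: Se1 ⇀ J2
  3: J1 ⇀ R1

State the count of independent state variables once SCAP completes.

1  (C1 all integral)

b2 stroke at J2  (Se1 fixes effort; stroke away)
b1 stroke at J2  (prefer integral on C1)
b0 stroke at J1  (J2: last free bond brings flow in)
b3 stroke at R1  (only one flow-in slot at J1)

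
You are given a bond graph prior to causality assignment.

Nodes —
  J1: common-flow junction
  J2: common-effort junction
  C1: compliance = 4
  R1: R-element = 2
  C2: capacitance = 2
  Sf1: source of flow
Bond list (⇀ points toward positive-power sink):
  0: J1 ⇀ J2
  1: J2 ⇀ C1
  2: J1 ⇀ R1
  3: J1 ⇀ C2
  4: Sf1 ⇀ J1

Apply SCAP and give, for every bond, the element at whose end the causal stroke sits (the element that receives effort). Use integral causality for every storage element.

b4 stroke at Sf1  (Sf1 (Sf) sets flow on bond)
b0 stroke at J1  (J1: bond 4 brought flow, rest push out)
b2 stroke at J1  (J1 flow already set via bond 4)
b3 stroke at J1  (J1: bond 4 brought flow, rest push out)
b1 stroke at J2  (J2: last free bond brings effort in)

bond 0 stroke→J1
bond 1 stroke→J2
bond 2 stroke→J1
bond 3 stroke→J1
bond 4 stroke→Sf1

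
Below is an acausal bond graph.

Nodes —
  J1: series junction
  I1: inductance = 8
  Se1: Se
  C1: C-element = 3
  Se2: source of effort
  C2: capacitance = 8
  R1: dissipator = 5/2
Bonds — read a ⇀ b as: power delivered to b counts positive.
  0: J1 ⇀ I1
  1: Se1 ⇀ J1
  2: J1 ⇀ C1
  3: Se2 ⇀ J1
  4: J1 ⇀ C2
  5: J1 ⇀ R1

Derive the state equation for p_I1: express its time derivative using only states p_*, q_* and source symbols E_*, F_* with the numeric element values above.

dp_I1/dt = E_Se1 + E_Se2 - 5*p_I1/16 - q_C1/3 - q_C2/8

β1 →J1  (Se1 fixes effort; stroke away)
β3 →J1  (Se2 (Se) sets effort on bond)
β0 →I1  (I1 outputs flow p/I1)
β2 →J1  (1-jn J1 has f-setter on 0)
β4 →J1  (1-jn J1 has f-setter on 0)
β5 →J1  (J1 flow already set via bond 0)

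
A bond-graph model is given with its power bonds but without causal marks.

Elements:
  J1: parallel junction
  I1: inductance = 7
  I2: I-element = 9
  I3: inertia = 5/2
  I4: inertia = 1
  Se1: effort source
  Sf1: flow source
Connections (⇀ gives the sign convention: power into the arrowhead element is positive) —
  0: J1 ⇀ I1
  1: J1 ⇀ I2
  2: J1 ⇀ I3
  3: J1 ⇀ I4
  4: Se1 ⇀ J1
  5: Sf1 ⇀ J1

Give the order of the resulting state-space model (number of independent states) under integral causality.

b4 stroke→J1  (Se1 (Se) sets effort on bond)
b5 stroke→Sf1  (Sf1: flow source, stroke at near end)
b0 stroke→I1  (common-e at J1 fixed by 4)
b1 stroke→I2  (J1 effort already set via bond 4)
b2 stroke→I3  (common-e at J1 fixed by 4)
b3 stroke→I4  (common-e at J1 fixed by 4)

4  (I1, I2, I3, I4 all integral)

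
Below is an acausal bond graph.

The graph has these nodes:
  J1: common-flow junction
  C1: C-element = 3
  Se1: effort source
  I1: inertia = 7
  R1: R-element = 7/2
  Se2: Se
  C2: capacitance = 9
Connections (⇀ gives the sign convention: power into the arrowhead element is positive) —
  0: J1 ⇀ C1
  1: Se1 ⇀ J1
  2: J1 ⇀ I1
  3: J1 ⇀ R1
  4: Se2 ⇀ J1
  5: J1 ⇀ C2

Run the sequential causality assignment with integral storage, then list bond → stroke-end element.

#1 |J1  (Se1 (Se) sets effort on bond)
#4 |J1  (Se2 fixes effort; stroke away)
#0 |J1  (C1: C, integral causality)
#2 |I1  (prefer integral on I1)
#3 |J1  (1-jn J1 has f-setter on 2)
#5 |J1  (J1: bond 2 brought flow, rest push out)

b0 →J1
b1 →J1
b2 →I1
b3 →J1
b4 →J1
b5 →J1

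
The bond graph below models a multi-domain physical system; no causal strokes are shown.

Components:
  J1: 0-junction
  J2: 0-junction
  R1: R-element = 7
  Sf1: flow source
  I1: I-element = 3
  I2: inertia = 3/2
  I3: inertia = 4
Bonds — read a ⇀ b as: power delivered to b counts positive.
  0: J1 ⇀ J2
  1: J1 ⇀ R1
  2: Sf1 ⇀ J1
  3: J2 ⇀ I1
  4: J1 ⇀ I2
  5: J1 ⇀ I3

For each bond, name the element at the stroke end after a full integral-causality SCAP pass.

β2 →Sf1  (Sf1: flow source, stroke at near end)
β3 →I1  (I1 integral (f out))
β0 →J2  (J2: last free bond brings effort in)
β4 →I2  (prefer integral on I2)
β5 →I3  (I3: I, integral causality)
β1 →J1  (J1 needs exactly one e-in)

b0 stroke→J2
b1 stroke→J1
b2 stroke→Sf1
b3 stroke→I1
b4 stroke→I2
b5 stroke→I3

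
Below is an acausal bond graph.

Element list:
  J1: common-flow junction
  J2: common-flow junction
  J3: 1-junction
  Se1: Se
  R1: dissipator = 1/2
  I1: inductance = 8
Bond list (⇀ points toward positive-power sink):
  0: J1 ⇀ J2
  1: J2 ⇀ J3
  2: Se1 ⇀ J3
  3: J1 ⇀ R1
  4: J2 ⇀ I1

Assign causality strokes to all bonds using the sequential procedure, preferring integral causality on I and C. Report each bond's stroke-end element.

β2 →J3  (Se1 fixes effort; stroke away)
β1 →J2  (J3 needs exactly one f-in)
β4 →I1  (I1 integral (f out))
β0 →J2  (common-f at J2 fixed by 4)
β3 →J1  (1-jn J1 has f-setter on 0)

β0 stroke at J2
β1 stroke at J2
β2 stroke at J3
β3 stroke at J1
β4 stroke at I1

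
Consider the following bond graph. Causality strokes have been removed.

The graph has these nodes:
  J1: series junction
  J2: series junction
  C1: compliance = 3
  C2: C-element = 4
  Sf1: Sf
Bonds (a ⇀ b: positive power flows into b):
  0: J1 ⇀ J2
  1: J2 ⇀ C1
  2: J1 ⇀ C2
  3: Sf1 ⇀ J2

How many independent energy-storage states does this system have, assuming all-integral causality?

2  (C1, C2 all integral)

β3 |Sf1  (Sf1: flow source, stroke at near end)
β0 |J2  (common-f at J2 fixed by 3)
β1 |J2  (J2 flow already set via bond 3)
β2 |J1  (J1: bond 0 brought flow, rest push out)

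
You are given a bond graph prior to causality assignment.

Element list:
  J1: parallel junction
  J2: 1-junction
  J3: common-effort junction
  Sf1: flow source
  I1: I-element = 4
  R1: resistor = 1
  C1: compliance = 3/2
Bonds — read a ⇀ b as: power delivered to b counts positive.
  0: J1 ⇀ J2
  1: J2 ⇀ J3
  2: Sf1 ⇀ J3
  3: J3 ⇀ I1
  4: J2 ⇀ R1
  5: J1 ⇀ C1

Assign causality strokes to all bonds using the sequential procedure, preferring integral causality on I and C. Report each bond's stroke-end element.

b0 stroke at J2
b1 stroke at J3
b2 stroke at Sf1
b3 stroke at I1
b4 stroke at J2
b5 stroke at J1

β2 →Sf1  (Sf1 (Sf) sets flow on bond)
β3 →I1  (I1 integral (f out))
β1 →J3  (closing 0-jn rule on J3)
β0 →J2  (J2: bond 1 brought flow, rest push out)
β4 →J2  (J2: bond 1 brought flow, rest push out)
β5 →J1  (only one effort-in slot at J1)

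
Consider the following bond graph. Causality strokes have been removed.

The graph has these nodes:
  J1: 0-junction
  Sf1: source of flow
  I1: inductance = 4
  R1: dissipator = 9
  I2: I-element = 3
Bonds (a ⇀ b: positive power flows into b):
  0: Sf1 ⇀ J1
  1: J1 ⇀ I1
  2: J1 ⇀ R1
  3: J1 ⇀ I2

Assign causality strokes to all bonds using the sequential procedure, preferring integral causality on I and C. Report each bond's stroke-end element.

b0 |Sf1
b1 |I1
b2 |J1
b3 |I2

β0 stroke→Sf1  (Sf1 (Sf) sets flow on bond)
β1 stroke→I1  (I1 integral (f out))
β3 stroke→I2  (I2 integral (f out))
β2 stroke→J1  (closing 0-jn rule on J1)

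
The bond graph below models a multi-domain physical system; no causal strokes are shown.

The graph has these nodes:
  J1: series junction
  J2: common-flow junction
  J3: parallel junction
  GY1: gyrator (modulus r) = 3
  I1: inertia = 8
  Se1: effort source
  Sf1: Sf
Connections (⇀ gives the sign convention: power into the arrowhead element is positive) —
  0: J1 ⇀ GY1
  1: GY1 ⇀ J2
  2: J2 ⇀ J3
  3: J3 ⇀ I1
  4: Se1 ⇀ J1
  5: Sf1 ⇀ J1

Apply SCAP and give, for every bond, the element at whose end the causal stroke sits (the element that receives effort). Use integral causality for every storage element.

β0 stroke at J1
β1 stroke at J2
β2 stroke at J3
β3 stroke at I1
β4 stroke at J1
β5 stroke at Sf1

#4 stroke at J1  (Se1: effort source, stroke at far end)
#5 stroke at Sf1  (source Sf1 imposes f)
#0 stroke at J1  (J1 flow already set via bond 5)
#1 stroke at J2  (GY1: gyrator matches bond 0)
#2 stroke at J3  (J2 needs exactly one f-in)
#3 stroke at I1  (J3 effort already set via bond 2)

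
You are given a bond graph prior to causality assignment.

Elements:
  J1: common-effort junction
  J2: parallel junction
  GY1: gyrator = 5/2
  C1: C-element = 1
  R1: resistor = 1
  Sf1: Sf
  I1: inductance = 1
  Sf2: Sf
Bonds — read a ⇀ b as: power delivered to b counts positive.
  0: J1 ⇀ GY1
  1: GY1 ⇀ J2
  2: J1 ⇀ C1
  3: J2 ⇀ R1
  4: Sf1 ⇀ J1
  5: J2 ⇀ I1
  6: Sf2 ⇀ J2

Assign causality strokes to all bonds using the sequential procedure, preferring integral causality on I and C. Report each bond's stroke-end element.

β0 stroke at GY1
β1 stroke at GY1
β2 stroke at J1
β3 stroke at J2
β4 stroke at Sf1
β5 stroke at I1
β6 stroke at Sf2

#4 |Sf1  (Sf1: flow source, stroke at near end)
#6 |Sf2  (Sf2 fixes flow; stroke at Sf2)
#2 |J1  (C1 outputs effort q/C1)
#0 |GY1  (J1 effort already set via bond 2)
#1 |GY1  (GY1 both-in/both-out from 0)
#5 |I1  (I1 integral (f out))
#3 |J2  (J2 needs exactly one e-in)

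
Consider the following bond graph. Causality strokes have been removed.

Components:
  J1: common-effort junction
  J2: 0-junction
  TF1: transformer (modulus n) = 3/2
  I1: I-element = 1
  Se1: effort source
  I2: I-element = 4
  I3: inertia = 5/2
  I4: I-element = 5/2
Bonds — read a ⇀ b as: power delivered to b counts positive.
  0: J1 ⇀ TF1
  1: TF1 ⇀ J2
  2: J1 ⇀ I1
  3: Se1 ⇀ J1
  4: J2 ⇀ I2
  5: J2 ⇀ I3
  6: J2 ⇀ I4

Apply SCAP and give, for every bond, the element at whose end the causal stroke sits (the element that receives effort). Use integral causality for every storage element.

#3 |J1  (Se1: effort source, stroke at far end)
#0 |TF1  (common-e at J1 fixed by 3)
#2 |I1  (J1: bond 3 brought effort, rest push out)
#1 |J2  (TF1 one-in-one-out from 0)
#4 |I2  (0-jn J2 has e-setter on 1)
#5 |I3  (J2: bond 1 brought effort, rest push out)
#6 |I4  (J2 effort already set via bond 1)

b0 stroke at TF1
b1 stroke at J2
b2 stroke at I1
b3 stroke at J1
b4 stroke at I2
b5 stroke at I3
b6 stroke at I4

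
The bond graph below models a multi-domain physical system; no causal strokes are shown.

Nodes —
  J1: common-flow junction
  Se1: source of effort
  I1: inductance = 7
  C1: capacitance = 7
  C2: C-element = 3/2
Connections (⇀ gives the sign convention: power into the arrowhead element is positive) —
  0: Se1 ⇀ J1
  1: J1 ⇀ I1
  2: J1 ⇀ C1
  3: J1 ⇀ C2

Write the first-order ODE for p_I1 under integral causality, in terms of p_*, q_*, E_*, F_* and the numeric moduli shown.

dp_I1/dt = E_Se1 - q_C1/7 - 2*q_C2/3

#0 stroke at J1  (Se1: effort source, stroke at far end)
#1 stroke at I1  (I1 integral (f out))
#2 stroke at J1  (common-f at J1 fixed by 1)
#3 stroke at J1  (J1 flow already set via bond 1)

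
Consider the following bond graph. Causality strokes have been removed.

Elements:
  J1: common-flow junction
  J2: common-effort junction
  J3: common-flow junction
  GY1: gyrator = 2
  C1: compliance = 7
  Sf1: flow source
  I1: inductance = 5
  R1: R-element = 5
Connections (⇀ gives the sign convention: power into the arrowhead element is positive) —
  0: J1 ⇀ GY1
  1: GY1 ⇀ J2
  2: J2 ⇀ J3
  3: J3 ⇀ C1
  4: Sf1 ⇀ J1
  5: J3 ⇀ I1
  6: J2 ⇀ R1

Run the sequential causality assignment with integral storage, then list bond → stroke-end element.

bond 4 |Sf1  (Sf1 fixes flow; stroke at Sf1)
bond 0 |J1  (1-jn J1 has f-setter on 4)
bond 1 |J2  (through GY1, causality inverts; strokes same side of GY1)
bond 2 |J3  (0-jn J2 has e-setter on 1)
bond 6 |R1  (0-jn J2 has e-setter on 1)
bond 3 |J3  (C1 outputs effort q/C1)
bond 5 |I1  (J3: last free bond brings flow in)

b0 |J1
b1 |J2
b2 |J3
b3 |J3
b4 |Sf1
b5 |I1
b6 |R1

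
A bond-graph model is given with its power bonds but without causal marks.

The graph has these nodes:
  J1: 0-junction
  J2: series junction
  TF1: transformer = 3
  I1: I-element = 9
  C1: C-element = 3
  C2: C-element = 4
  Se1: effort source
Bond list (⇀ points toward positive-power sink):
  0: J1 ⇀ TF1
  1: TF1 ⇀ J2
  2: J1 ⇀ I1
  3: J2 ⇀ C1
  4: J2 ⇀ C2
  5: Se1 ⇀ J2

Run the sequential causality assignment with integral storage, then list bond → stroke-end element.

b5 →J2  (Se1: effort source, stroke at far end)
b2 →I1  (I1 integral (f out))
b0 →J1  (closing 0-jn rule on J1)
b1 →TF1  (TF1: transformer flips bond 0)
b3 →J2  (common-f at J2 fixed by 1)
b4 →J2  (J2 flow already set via bond 1)

bond 0 stroke→J1
bond 1 stroke→TF1
bond 2 stroke→I1
bond 3 stroke→J2
bond 4 stroke→J2
bond 5 stroke→J2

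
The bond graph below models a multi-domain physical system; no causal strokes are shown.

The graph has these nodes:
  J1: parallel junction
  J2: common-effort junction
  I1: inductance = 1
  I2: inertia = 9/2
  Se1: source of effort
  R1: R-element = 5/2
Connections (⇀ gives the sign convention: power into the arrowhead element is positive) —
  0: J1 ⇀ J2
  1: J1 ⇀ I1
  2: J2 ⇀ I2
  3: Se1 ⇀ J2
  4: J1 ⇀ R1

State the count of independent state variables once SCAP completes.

2  (I1, I2 all integral)

β3 |J2  (Se1 fixes effort; stroke away)
β0 |J1  (J2 effort already set via bond 3)
β2 |I2  (J2: bond 3 brought effort, rest push out)
β1 |I1  (common-e at J1 fixed by 0)
β4 |R1  (0-jn J1 has e-setter on 0)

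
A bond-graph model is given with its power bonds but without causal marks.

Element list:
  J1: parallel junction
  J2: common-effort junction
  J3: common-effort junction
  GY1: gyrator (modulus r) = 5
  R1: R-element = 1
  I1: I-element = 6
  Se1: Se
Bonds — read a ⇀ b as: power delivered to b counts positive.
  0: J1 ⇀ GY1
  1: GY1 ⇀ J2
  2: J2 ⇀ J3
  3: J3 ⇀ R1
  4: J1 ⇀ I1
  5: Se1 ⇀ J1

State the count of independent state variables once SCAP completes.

#5 →J1  (Se1 fixes effort; stroke away)
#0 →GY1  (0-jn J1 has e-setter on 5)
#4 →I1  (J1 effort already set via bond 5)
#1 →GY1  (GY1 both-in/both-out from 0)
#2 →J2  (closing 0-jn rule on J2)
#3 →J3  (J3 needs exactly one e-in)

1  (I1 all integral)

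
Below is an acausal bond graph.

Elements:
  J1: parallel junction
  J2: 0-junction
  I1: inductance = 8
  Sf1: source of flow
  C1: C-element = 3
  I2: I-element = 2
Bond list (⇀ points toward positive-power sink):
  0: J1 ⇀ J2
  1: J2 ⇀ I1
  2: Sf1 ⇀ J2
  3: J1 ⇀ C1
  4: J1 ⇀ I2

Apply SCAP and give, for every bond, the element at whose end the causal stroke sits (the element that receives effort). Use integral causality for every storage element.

b2 stroke at Sf1  (Sf1 (Sf) sets flow on bond)
b1 stroke at I1  (I1 outputs flow p/I1)
b0 stroke at J2  (J2 needs exactly one e-in)
b3 stroke at J1  (C1: C, integral causality)
b4 stroke at I2  (J1: bond 3 brought effort, rest push out)

#0 |J2
#1 |I1
#2 |Sf1
#3 |J1
#4 |I2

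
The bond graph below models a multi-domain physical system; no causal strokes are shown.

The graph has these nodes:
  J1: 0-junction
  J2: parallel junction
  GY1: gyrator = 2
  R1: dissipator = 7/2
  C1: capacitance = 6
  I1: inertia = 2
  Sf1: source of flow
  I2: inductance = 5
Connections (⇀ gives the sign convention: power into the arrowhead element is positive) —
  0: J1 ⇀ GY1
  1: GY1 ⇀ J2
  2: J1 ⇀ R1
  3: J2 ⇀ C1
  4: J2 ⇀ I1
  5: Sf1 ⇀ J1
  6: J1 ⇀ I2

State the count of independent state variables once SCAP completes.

3  (C1, I1, I2 all integral)

#5 stroke→Sf1  (Sf1 (Sf) sets flow on bond)
#3 stroke→J2  (C1: C, integral causality)
#1 stroke→GY1  (J2: bond 3 brought effort, rest push out)
#4 stroke→I1  (J2 effort already set via bond 3)
#0 stroke→GY1  (through GY1, causality inverts; strokes same side of GY1)
#6 stroke→I2  (I2 outputs flow p/I2)
#2 stroke→J1  (closing 0-jn rule on J1)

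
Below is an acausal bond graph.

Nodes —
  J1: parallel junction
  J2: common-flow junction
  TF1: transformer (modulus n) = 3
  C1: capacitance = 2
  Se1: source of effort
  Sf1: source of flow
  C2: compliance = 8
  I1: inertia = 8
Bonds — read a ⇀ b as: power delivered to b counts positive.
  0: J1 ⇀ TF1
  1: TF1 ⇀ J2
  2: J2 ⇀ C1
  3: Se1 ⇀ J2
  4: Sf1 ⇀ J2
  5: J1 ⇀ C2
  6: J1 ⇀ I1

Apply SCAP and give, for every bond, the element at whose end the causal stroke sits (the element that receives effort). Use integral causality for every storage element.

b0 stroke→TF1
b1 stroke→J2
b2 stroke→J2
b3 stroke→J2
b4 stroke→Sf1
b5 stroke→J1
b6 stroke→I1

bond 3 stroke at J2  (Se1 fixes effort; stroke away)
bond 4 stroke at Sf1  (source Sf1 imposes f)
bond 1 stroke at J2  (1-jn J2 has f-setter on 4)
bond 2 stroke at J2  (common-f at J2 fixed by 4)
bond 0 stroke at TF1  (TF1: transformer flips bond 1)
bond 5 stroke at J1  (prefer integral on C2)
bond 6 stroke at I1  (J1 effort already set via bond 5)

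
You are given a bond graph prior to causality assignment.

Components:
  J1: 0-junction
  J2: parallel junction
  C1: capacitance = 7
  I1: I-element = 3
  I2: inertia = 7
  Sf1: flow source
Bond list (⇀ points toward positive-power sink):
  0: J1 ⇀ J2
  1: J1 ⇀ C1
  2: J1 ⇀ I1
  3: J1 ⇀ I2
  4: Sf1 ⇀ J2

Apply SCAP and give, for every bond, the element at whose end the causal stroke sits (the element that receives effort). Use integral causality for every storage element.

β0 stroke→J2
β1 stroke→J1
β2 stroke→I1
β3 stroke→I2
β4 stroke→Sf1

β4 stroke at Sf1  (Sf1: flow source, stroke at near end)
β0 stroke at J2  (closing 0-jn rule on J2)
β1 stroke at J1  (C1: C, integral causality)
β2 stroke at I1  (J1: bond 1 brought effort, rest push out)
β3 stroke at I2  (J1 effort already set via bond 1)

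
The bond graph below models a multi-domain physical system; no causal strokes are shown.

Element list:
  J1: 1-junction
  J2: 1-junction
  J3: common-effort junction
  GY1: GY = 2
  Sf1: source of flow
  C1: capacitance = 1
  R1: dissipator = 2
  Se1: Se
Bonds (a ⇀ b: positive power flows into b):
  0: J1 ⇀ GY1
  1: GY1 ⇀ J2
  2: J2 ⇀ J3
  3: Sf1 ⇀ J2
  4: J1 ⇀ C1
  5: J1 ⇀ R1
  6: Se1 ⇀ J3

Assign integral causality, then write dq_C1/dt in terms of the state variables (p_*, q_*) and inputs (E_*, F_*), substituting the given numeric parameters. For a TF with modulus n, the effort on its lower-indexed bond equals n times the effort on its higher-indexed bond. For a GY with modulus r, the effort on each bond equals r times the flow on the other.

b3 stroke at Sf1  (Sf1: flow source, stroke at near end)
b6 stroke at J3  (Se1 (Se) sets effort on bond)
b1 stroke at J2  (1-jn J2 has f-setter on 3)
b2 stroke at J2  (1-jn J2 has f-setter on 3)
b0 stroke at J1  (GY GY1: same side as bond 1)
b4 stroke at J1  (C1: C, integral causality)
b5 stroke at R1  (J1 needs exactly one f-in)

dq_C1/dt = -F_Sf1 - q_C1/2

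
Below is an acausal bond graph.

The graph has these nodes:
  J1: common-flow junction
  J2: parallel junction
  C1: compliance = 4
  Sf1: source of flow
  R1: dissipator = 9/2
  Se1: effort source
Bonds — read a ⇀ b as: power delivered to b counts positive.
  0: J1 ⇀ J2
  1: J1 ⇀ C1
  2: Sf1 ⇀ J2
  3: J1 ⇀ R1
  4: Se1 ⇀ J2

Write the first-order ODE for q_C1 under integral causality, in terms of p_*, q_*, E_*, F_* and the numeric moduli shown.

dq_C1/dt = -2*E_Se1/9 - q_C1/18

#2 stroke at Sf1  (Sf1 (Sf) sets flow on bond)
#4 stroke at J2  (Se1 (Se) sets effort on bond)
#0 stroke at J1  (common-e at J2 fixed by 4)
#1 stroke at J1  (prefer integral on C1)
#3 stroke at R1  (J1 needs exactly one f-in)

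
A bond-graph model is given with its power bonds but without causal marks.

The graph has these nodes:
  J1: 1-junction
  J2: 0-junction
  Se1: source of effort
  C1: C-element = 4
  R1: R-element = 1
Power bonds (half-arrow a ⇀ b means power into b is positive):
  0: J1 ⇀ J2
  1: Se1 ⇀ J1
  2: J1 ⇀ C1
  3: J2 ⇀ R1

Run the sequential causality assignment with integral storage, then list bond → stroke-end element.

#1 stroke→J1  (source Se1 imposes e)
#2 stroke→J1  (C1 outputs effort q/C1)
#0 stroke→J2  (only one flow-in slot at J1)
#3 stroke→R1  (J2 effort already set via bond 0)

bond 0 stroke→J2
bond 1 stroke→J1
bond 2 stroke→J1
bond 3 stroke→R1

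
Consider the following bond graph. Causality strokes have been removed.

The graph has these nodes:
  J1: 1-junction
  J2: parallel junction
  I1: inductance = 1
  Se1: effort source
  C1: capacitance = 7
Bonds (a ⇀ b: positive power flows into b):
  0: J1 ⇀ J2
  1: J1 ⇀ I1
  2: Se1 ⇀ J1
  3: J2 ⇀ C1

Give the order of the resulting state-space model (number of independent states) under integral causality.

b2 →J1  (Se1 fixes effort; stroke away)
b1 →I1  (I1: I, integral causality)
b0 →J1  (1-jn J1 has f-setter on 1)
b3 →J2  (J2 needs exactly one e-in)

2  (C1, I1 all integral)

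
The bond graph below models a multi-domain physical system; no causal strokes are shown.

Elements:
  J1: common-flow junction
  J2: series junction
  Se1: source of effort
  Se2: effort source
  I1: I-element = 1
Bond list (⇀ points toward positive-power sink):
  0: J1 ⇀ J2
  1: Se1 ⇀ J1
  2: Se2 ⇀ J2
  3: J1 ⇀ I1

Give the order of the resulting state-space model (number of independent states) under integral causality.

1  (I1 all integral)

β1 →J1  (Se1 fixes effort; stroke away)
β2 →J2  (Se2: effort source, stroke at far end)
β0 →J1  (J2: last free bond brings flow in)
β3 →I1  (J1: last free bond brings flow in)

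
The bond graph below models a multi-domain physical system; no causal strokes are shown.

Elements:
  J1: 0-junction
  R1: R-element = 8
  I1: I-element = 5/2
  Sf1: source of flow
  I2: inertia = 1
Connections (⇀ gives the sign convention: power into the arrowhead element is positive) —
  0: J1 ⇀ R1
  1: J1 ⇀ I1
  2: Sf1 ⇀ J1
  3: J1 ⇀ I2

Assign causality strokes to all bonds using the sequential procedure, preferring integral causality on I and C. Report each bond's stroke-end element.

β0 stroke at J1
β1 stroke at I1
β2 stroke at Sf1
β3 stroke at I2

#2 stroke at Sf1  (Sf1 (Sf) sets flow on bond)
#1 stroke at I1  (I1 outputs flow p/I1)
#3 stroke at I2  (I2 integral (f out))
#0 stroke at J1  (closing 0-jn rule on J1)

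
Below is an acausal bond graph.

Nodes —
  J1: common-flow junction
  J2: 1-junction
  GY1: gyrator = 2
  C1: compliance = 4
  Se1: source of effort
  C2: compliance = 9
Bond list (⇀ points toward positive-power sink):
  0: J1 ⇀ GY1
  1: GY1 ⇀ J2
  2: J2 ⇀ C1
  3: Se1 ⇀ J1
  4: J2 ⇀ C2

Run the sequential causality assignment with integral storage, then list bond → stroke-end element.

β0 stroke at GY1
β1 stroke at GY1
β2 stroke at J2
β3 stroke at J1
β4 stroke at J2

β3 |J1  (source Se1 imposes e)
β0 |GY1  (J1 needs exactly one f-in)
β1 |GY1  (through GY1, causality inverts; strokes same side of GY1)
β2 |J2  (1-jn J2 has f-setter on 1)
β4 |J2  (J2: bond 1 brought flow, rest push out)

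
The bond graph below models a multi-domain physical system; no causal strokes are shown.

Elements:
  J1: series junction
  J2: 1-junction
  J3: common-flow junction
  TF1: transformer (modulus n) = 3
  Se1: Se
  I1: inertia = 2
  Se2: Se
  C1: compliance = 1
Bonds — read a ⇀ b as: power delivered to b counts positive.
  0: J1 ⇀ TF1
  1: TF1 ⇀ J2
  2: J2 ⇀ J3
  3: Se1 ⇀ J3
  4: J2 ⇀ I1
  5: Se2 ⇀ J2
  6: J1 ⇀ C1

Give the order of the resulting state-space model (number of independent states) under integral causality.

#3 |J3  (Se1 fixes effort; stroke away)
#5 |J2  (source Se2 imposes e)
#2 |J2  (closing 1-jn rule on J3)
#4 |I1  (prefer integral on I1)
#1 |J2  (1-jn J2 has f-setter on 4)
#0 |TF1  (TF TF1: opposite of bond 1)
#6 |J1  (common-f at J1 fixed by 0)

2  (C1, I1 all integral)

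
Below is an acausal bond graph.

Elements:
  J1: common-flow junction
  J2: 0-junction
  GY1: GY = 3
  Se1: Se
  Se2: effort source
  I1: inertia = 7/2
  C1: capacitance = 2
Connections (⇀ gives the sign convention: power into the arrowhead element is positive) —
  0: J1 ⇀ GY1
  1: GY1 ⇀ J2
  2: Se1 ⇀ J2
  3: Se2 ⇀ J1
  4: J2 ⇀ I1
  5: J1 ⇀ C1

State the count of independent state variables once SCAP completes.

2  (C1, I1 all integral)

bond 2 stroke at J2  (Se1: effort source, stroke at far end)
bond 3 stroke at J1  (Se2 (Se) sets effort on bond)
bond 1 stroke at GY1  (J2: bond 2 brought effort, rest push out)
bond 4 stroke at I1  (J2 effort already set via bond 2)
bond 0 stroke at GY1  (through GY1, causality inverts; strokes same side of GY1)
bond 5 stroke at J1  (common-f at J1 fixed by 0)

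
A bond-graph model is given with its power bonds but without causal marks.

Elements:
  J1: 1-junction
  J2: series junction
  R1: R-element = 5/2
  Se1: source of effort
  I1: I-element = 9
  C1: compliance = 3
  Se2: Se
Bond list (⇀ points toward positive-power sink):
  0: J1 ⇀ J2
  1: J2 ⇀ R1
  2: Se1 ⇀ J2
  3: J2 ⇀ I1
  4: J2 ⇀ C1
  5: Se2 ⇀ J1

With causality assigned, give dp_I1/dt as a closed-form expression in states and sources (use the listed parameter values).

dp_I1/dt = E_Se1 + E_Se2 - 5*p_I1/18 - q_C1/3

β2 →J2  (Se1 fixes effort; stroke away)
β5 →J1  (Se2 fixes effort; stroke away)
β0 →J2  (only one flow-in slot at J1)
β3 →I1  (I1: I, integral causality)
β1 →J2  (J2 flow already set via bond 3)
β4 →J2  (1-jn J2 has f-setter on 3)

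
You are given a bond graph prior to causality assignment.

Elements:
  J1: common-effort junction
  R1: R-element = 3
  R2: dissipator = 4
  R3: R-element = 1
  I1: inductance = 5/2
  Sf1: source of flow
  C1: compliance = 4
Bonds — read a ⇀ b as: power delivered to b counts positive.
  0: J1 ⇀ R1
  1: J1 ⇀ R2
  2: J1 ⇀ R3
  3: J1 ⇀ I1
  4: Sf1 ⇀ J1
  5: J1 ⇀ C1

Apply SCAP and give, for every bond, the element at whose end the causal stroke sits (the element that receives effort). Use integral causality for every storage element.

β0 stroke→R1
β1 stroke→R2
β2 stroke→R3
β3 stroke→I1
β4 stroke→Sf1
β5 stroke→J1

b4 stroke at Sf1  (Sf1: flow source, stroke at near end)
b3 stroke at I1  (I1 integral (f out))
b5 stroke at J1  (C1 integral (e out))
b0 stroke at R1  (0-jn J1 has e-setter on 5)
b1 stroke at R2  (common-e at J1 fixed by 5)
b2 stroke at R3  (0-jn J1 has e-setter on 5)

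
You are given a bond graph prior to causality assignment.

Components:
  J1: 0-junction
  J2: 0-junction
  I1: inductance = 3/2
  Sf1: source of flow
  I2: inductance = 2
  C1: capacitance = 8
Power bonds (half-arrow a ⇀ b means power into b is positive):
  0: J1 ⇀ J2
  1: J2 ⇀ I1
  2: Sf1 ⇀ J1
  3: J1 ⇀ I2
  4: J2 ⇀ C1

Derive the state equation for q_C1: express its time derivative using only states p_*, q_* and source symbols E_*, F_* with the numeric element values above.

β2 |Sf1  (Sf1: flow source, stroke at near end)
β1 |I1  (I1 integral (f out))
β3 |I2  (I2 outputs flow p/I2)
β0 |J1  (closing 0-jn rule on J1)
β4 |J2  (closing 0-jn rule on J2)

dq_C1/dt = F_Sf1 - 2*p_I1/3 - p_I2/2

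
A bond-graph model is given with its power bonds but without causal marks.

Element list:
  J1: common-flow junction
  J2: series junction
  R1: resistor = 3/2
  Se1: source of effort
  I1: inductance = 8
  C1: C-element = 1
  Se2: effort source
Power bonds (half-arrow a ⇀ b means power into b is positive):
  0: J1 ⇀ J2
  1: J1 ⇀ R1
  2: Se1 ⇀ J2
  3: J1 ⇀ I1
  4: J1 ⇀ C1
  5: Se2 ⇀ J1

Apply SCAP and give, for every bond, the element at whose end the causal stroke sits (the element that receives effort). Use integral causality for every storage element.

#0 stroke at J1
#1 stroke at J1
#2 stroke at J2
#3 stroke at I1
#4 stroke at J1
#5 stroke at J1

#2 stroke at J2  (Se1 (Se) sets effort on bond)
#5 stroke at J1  (Se2 fixes effort; stroke away)
#0 stroke at J1  (only one flow-in slot at J2)
#3 stroke at I1  (I1 integral (f out))
#1 stroke at J1  (1-jn J1 has f-setter on 3)
#4 stroke at J1  (common-f at J1 fixed by 3)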